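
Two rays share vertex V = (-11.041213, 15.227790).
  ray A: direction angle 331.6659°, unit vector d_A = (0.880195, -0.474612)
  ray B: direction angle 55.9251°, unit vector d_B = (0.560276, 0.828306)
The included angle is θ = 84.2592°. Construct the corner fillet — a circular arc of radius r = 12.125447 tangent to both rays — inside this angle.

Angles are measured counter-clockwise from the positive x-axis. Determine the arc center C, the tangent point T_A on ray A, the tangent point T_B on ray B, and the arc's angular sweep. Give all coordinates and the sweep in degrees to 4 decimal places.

center=(6.5132,19.5381) T_A=(0.7583,8.8653) T_B=(-3.5304,26.3317) sweep=95.7408

bisector direction at 13.7955° = (0.971153,0.238457)
center distance |VC| = r/sin(θ/2) = 12.125447/sin(42.1296°) = 18.075833
C = V + |VC|·bis = (6.5132,19.5381)
T_A = V + ((C−V)·d_A)·d_A = V + 13.4056·d_A = (0.7583,8.8653)
T_B = V + ((C−V)·d_B)·d_B = V + 13.4056·d_B = (-3.5304,26.3317)
sweep = 180° − θ = 95.7408°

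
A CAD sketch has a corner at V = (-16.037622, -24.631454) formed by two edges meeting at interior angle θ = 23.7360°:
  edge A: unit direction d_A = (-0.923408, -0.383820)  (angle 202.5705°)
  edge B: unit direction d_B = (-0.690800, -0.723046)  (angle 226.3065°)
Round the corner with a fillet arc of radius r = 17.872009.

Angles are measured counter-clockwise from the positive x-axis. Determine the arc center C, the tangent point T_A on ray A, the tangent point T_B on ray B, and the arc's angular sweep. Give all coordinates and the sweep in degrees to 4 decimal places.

center=(-87.7084,-73.7762) T_A=(-94.5681,-57.2731) T_B=(-74.7861,-86.1222) sweep=156.2640

bisector direction at 214.4385° = (-0.824734,-0.565521)
center distance |VC| = r/sin(θ/2) = 17.872009/sin(11.8680°) = 86.901746
C = V + |VC|·bis = (-87.7084,-73.7762)
T_A = V + ((C−V)·d_A)·d_A = V + 85.0441·d_A = (-94.5681,-57.2731)
T_B = V + ((C−V)·d_B)·d_B = V + 85.0441·d_B = (-74.7861,-86.1222)
sweep = 180° − θ = 156.2640°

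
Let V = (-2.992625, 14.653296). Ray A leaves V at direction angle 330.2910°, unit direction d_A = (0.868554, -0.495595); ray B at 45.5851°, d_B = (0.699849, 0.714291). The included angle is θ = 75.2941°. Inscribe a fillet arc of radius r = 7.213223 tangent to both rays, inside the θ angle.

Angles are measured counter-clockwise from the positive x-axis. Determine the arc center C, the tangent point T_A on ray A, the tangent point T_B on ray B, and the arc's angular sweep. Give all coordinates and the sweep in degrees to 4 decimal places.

bisector direction at 7.9380° = (0.990418,0.138102)
center distance |VC| = r/sin(θ/2) = 7.213223/sin(37.6471°) = 11.809554
C = V + |VC|·bis = (8.7038,16.2842)
T_A = V + ((C−V)·d_A)·d_A = V + 9.3507·d_A = (5.1289,10.0192)
T_B = V + ((C−V)·d_B)·d_B = V + 9.3507·d_B = (3.5514,21.3324)
sweep = 180° − θ = 104.7059°

center=(8.7038,16.2842) T_A=(5.1289,10.0192) T_B=(3.5514,21.3324) sweep=104.7059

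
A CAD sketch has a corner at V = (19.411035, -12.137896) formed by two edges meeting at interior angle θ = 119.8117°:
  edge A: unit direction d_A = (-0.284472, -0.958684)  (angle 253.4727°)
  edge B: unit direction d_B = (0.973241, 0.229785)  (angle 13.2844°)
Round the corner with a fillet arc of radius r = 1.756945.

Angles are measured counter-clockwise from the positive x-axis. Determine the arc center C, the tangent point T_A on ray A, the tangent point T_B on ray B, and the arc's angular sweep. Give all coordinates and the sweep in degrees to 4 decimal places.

center=(20.8057,-13.6139) T_A=(19.1214,-13.1141) T_B=(20.4020,-11.9039) sweep=60.1883

bisector direction at 313.3786° = (0.686815,-0.726832)
center distance |VC| = r/sin(θ/2) = 1.756945/sin(59.9059°) = 2.030675
C = V + |VC|·bis = (20.8057,-13.6139)
T_A = V + ((C−V)·d_A)·d_A = V + 1.0182·d_A = (19.1214,-13.1141)
T_B = V + ((C−V)·d_B)·d_B = V + 1.0182·d_B = (20.4020,-11.9039)
sweep = 180° − θ = 60.1883°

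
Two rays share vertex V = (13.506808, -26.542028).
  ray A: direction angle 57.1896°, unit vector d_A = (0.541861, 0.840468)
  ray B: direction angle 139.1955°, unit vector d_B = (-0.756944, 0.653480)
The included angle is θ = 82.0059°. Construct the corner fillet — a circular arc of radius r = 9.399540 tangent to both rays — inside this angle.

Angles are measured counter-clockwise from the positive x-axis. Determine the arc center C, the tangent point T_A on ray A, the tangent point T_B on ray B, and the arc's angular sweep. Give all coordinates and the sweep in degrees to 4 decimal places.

center=(11.4653,-12.3618) T_A=(19.3653,-17.4550) T_B=(5.3229,-19.4767) sweep=97.9941

bisector direction at 98.1926° = (-0.142500,0.989795)
center distance |VC| = r/sin(θ/2) = 9.399540/sin(41.0029°) = 14.326429
C = V + |VC|·bis = (11.4653,-12.3618)
T_A = V + ((C−V)·d_A)·d_A = V + 10.8118·d_A = (19.3653,-17.4550)
T_B = V + ((C−V)·d_B)·d_B = V + 10.8118·d_B = (5.3229,-19.4767)
sweep = 180° − θ = 97.9941°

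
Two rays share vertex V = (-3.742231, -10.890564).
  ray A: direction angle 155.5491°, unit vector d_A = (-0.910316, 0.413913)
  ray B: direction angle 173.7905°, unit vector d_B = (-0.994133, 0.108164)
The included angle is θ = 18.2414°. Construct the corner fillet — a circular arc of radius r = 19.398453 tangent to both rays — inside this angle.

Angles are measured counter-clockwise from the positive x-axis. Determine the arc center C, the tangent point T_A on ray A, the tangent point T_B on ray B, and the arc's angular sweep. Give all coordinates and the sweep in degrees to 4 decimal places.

center=(-121.7642,21.4635) T_A=(-113.7349,39.1222) T_B=(-123.8624,2.1788) sweep=161.7586

bisector direction at 164.6698° = (-0.964418,0.264381)
center distance |VC| = r/sin(θ/2) = 19.398453/sin(9.1207°) = 122.376295
C = V + |VC|·bis = (-121.7642,21.4635)
T_A = V + ((C−V)·d_A)·d_A = V + 120.8290·d_A = (-113.7349,39.1222)
T_B = V + ((C−V)·d_B)·d_B = V + 120.8290·d_B = (-123.8624,2.1788)
sweep = 180° − θ = 161.7586°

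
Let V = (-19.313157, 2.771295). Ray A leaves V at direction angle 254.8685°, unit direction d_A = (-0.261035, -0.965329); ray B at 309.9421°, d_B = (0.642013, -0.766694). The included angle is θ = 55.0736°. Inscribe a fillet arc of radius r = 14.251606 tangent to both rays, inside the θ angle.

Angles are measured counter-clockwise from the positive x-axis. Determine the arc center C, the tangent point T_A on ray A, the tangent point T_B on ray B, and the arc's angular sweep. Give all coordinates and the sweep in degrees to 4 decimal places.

center=(-12.6909,-27.3354) T_A=(-26.4483,-23.6152) T_B=(-1.7642,-18.1857) sweep=124.9264

bisector direction at 282.4053° = (0.214826,-0.976652)
center distance |VC| = r/sin(θ/2) = 14.251606/sin(27.5368°) = 30.826399
C = V + |VC|·bis = (-12.6909,-27.3354)
T_A = V + ((C−V)·d_A)·d_A = V + 27.3342·d_A = (-26.4483,-23.6152)
T_B = V + ((C−V)·d_B)·d_B = V + 27.3342·d_B = (-1.7642,-18.1857)
sweep = 180° − θ = 124.9264°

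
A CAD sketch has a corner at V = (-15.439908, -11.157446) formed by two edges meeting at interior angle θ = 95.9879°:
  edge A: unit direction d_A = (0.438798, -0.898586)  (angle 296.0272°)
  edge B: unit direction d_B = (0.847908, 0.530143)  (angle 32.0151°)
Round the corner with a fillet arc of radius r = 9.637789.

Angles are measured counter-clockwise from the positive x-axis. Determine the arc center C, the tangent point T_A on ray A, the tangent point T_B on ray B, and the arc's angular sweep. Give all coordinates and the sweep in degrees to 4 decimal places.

bisector direction at 344.0211° = (0.961363,-0.275282)
center distance |VC| = r/sin(θ/2) = 9.637789/sin(47.9939°) = 12.970158
C = V + |VC|·bis = (-2.9709,-14.7279)
T_A = V + ((C−V)·d_A)·d_A = V + 8.6797·d_A = (-11.6313,-18.9569)
T_B = V + ((C−V)·d_B)·d_B = V + 8.6797·d_B = (-8.0803,-6.5559)
sweep = 180° − θ = 84.0121°

center=(-2.9709,-14.7279) T_A=(-11.6313,-18.9569) T_B=(-8.0803,-6.5559) sweep=84.0121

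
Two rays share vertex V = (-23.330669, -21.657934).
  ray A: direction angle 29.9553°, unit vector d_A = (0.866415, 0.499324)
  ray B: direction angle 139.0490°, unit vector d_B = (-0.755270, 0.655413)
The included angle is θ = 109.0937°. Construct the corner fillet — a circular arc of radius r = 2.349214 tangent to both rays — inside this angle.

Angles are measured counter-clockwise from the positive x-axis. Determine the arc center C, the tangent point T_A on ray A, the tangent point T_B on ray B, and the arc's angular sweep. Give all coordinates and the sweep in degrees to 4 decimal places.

bisector direction at 84.5022° = (0.095808,0.995400)
center distance |VC| = r/sin(θ/2) = 2.349214/sin(54.5468°) = 2.883922
C = V + |VC|·bis = (-23.0544,-18.7873)
T_A = V + ((C−V)·d_A)·d_A = V + 1.6728·d_A = (-21.8813,-20.8227)
T_B = V + ((C−V)·d_B)·d_B = V + 1.6728·d_B = (-24.5941,-20.5616)
sweep = 180° − θ = 70.9063°

center=(-23.0544,-18.7873) T_A=(-21.8813,-20.8227) T_B=(-24.5941,-20.5616) sweep=70.9063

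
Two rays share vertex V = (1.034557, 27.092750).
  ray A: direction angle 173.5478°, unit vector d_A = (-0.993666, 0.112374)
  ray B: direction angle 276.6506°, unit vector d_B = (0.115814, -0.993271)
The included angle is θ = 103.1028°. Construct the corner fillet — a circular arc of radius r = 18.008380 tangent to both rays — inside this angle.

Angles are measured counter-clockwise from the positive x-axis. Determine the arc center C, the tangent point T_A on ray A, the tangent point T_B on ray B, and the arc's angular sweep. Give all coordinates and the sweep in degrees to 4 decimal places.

bisector direction at 225.0992° = (-0.705881,-0.708330)
center distance |VC| = r/sin(θ/2) = 18.008380/sin(51.5514°) = 22.994324
C = V + |VC|·bis = (-15.1967,10.8052)
T_A = V + ((C−V)·d_A)·d_A = V + 14.2982·d_A = (-13.1730,28.6995)
T_B = V + ((C−V)·d_B)·d_B = V + 14.2982·d_B = (2.6905,12.8908)
sweep = 180° − θ = 76.8972°

center=(-15.1967,10.8052) T_A=(-13.1730,28.6995) T_B=(2.6905,12.8908) sweep=76.8972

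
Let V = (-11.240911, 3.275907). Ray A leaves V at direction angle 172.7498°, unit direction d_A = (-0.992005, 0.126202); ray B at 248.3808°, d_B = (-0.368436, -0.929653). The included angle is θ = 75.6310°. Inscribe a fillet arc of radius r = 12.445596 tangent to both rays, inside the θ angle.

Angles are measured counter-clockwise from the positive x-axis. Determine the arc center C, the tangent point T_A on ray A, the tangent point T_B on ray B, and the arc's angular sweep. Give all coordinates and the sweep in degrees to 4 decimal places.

center=(-28.7192,-7.0464) T_A=(-27.1485,5.2997) T_B=(-17.1491,-11.6318) sweep=104.3690

bisector direction at 210.5653° = (-0.861050,-0.508520)
center distance |VC| = r/sin(θ/2) = 12.445596/sin(37.8155°) = 20.298767
C = V + |VC|·bis = (-28.7192,-7.0464)
T_A = V + ((C−V)·d_A)·d_A = V + 16.0358·d_A = (-27.1485,5.2997)
T_B = V + ((C−V)·d_B)·d_B = V + 16.0358·d_B = (-17.1491,-11.6318)
sweep = 180° − θ = 104.3690°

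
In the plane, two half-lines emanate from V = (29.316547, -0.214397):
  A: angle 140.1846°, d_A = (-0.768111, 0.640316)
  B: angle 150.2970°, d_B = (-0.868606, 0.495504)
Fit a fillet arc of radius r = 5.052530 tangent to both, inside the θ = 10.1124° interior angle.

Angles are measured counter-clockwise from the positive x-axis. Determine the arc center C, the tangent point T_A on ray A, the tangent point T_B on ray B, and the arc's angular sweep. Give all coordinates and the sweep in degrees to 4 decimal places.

bisector direction at 145.2408° = (-0.821555,0.570129)
center distance |VC| = r/sin(θ/2) = 5.052530/sin(5.0562°) = 57.328571
C = V + |VC|·bis = (-17.7821,32.4703)
T_A = V + ((C−V)·d_A)·d_A = V + 57.1055·d_A = (-14.5468,36.3512)
T_B = V + ((C−V)·d_B)·d_B = V + 57.1055·d_B = (-20.2856,28.0816)
sweep = 180° − θ = 169.8876°

center=(-17.7821,32.4703) T_A=(-14.5468,36.3512) T_B=(-20.2856,28.0816) sweep=169.8876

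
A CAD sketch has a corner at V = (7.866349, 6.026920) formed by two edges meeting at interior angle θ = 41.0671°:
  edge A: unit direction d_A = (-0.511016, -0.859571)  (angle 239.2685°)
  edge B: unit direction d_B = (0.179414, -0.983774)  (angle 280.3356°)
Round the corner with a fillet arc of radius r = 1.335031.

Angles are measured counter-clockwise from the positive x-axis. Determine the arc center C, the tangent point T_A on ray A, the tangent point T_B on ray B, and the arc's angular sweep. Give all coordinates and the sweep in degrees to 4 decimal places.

bisector direction at 259.8021° = (-0.177050,-0.984202)
center distance |VC| = r/sin(θ/2) = 1.335031/sin(20.5336°) = 3.806155
C = V + |VC|·bis = (7.1925,2.2809)
T_A = V + ((C−V)·d_A)·d_A = V + 3.5643·d_A = (6.0449,2.9631)
T_B = V + ((C−V)·d_B)·d_B = V + 3.5643·d_B = (8.5058,2.5204)
sweep = 180° − θ = 138.9329°

center=(7.1925,2.2809) T_A=(6.0449,2.9631) T_B=(8.5058,2.5204) sweep=138.9329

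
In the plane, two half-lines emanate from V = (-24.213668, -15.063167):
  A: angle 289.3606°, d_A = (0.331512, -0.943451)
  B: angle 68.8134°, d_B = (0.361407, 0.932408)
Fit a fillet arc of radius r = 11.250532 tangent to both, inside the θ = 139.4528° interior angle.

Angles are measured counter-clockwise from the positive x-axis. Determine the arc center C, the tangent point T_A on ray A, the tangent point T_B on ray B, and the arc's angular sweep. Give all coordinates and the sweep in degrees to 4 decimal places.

bisector direction at 359.0870° = (0.999873,-0.015934)
center distance |VC| = r/sin(θ/2) = 11.250532/sin(69.7264°) = 11.993548
C = V + |VC|·bis = (-12.2216,-15.2543)
T_A = V + ((C−V)·d_A)·d_A = V + 4.1558·d_A = (-22.8360,-18.9840)
T_B = V + ((C−V)·d_B)·d_B = V + 4.1558·d_B = (-22.7117,-11.1883)
sweep = 180° − θ = 40.5472°

center=(-12.2216,-15.2543) T_A=(-22.8360,-18.9840) T_B=(-22.7117,-11.1883) sweep=40.5472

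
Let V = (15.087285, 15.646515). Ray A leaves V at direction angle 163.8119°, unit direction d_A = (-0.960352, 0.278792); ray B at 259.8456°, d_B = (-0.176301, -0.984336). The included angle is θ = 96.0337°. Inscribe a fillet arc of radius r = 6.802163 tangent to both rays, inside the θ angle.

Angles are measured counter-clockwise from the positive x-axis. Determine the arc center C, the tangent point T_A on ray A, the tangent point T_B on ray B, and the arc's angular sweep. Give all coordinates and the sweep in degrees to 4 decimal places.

center=(7.3125,10.8206) T_A=(9.2089,17.3530) T_B=(14.0081,9.6213) sweep=83.9663

bisector direction at 211.8288° = (-0.849628,-0.527382)
center distance |VC| = r/sin(θ/2) = 6.802163/sin(48.0168°) = 9.150790
C = V + |VC|·bis = (7.3125,10.8206)
T_A = V + ((C−V)·d_A)·d_A = V + 6.1211·d_A = (9.2089,17.3530)
T_B = V + ((C−V)·d_B)·d_B = V + 6.1211·d_B = (14.0081,9.6213)
sweep = 180° − θ = 83.9663°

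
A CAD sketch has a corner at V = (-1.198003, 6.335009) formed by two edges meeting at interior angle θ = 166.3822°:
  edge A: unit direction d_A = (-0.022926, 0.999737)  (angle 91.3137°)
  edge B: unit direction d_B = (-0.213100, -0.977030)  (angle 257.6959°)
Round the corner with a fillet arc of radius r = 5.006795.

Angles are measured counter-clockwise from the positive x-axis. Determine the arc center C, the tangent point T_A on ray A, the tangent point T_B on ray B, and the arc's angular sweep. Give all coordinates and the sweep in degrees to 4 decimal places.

center=(-6.2172,6.8179) T_A=(-1.2117,6.9327) T_B=(-1.3254,5.7509) sweep=13.6178

bisector direction at 174.5048° = (-0.995404,0.095762)
center distance |VC| = r/sin(θ/2) = 5.006795/sin(83.1911°) = 5.042358
C = V + |VC|·bis = (-6.2172,6.8179)
T_A = V + ((C−V)·d_A)·d_A = V + 0.5978·d_A = (-1.2117,6.9327)
T_B = V + ((C−V)·d_B)·d_B = V + 0.5978·d_B = (-1.3254,5.7509)
sweep = 180° − θ = 13.6178°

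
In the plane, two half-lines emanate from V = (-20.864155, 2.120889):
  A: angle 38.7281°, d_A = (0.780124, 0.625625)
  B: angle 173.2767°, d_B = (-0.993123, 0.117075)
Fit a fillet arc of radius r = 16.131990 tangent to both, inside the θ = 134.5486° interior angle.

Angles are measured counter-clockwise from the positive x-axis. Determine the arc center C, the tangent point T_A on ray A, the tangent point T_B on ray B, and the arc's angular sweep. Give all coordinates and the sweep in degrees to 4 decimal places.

center=(-25.6857,18.9330) T_A=(-15.5931,6.3480) T_B=(-27.5744,2.9119) sweep=45.4514

bisector direction at 106.0024° = (-0.275678,0.961250)
center distance |VC| = r/sin(θ/2) = 16.131990/sin(67.2743°) = 17.489813
C = V + |VC|·bis = (-25.6857,18.9330)
T_A = V + ((C−V)·d_A)·d_A = V + 6.7567·d_A = (-15.5931,6.3480)
T_B = V + ((C−V)·d_B)·d_B = V + 6.7567·d_B = (-27.5744,2.9119)
sweep = 180° − θ = 45.4514°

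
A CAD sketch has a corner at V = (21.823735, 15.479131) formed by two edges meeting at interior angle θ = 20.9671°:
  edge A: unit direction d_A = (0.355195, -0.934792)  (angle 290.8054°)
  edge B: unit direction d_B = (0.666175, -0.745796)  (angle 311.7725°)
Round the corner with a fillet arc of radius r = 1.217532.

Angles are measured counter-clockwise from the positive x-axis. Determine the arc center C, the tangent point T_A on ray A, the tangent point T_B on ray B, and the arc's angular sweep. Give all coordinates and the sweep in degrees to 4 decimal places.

center=(25.2990,9.7609) T_A=(24.1608,9.3284) T_B=(26.2070,10.5720) sweep=159.0329

bisector direction at 301.2889° = (0.519354,-0.854559)
center distance |VC| = r/sin(θ/2) = 1.217532/sin(10.4835°) = 6.691456
C = V + |VC|·bis = (25.2990,9.7609)
T_A = V + ((C−V)·d_A)·d_A = V + 6.5798·d_A = (24.1608,9.3284)
T_B = V + ((C−V)·d_B)·d_B = V + 6.5798·d_B = (26.2070,10.5720)
sweep = 180° − θ = 159.0329°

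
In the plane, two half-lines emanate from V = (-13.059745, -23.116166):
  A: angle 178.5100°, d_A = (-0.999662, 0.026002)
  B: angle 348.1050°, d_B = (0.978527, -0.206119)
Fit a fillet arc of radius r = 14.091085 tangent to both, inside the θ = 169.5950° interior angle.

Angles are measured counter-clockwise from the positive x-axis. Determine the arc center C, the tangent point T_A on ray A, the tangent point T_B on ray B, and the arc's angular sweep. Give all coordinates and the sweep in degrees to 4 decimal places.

bisector direction at 263.3075° = (-0.116541,-0.993186)
center distance |VC| = r/sin(θ/2) = 14.091085/sin(84.7975°) = 14.149374
C = V + |VC|·bis = (-14.7087,-37.1691)
T_A = V + ((C−V)·d_A)·d_A = V + 1.2830·d_A = (-14.3423,-23.0828)
T_B = V + ((C−V)·d_B)·d_B = V + 1.2830·d_B = (-11.8043,-23.3806)
sweep = 180° − θ = 10.4050°

center=(-14.7087,-37.1691) T_A=(-14.3423,-23.0828) T_B=(-11.8043,-23.3806) sweep=10.4050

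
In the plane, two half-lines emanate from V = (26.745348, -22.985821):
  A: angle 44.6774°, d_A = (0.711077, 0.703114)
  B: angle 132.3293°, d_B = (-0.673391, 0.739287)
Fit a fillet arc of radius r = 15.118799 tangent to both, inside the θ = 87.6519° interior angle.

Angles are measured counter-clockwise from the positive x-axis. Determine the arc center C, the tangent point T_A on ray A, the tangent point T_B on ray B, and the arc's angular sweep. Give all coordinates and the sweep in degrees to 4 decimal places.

bisector direction at 88.5034° = (0.026118,0.999659)
center distance |VC| = r/sin(θ/2) = 15.118799/sin(43.8259°) = 21.833147
C = V + |VC|·bis = (27.3156,-1.1601)
T_A = V + ((C−V)·d_A)·d_A = V + 15.7515·d_A = (37.9458,-11.9108)
T_B = V + ((C−V)·d_B)·d_B = V + 15.7515·d_B = (16.1385,-11.3410)
sweep = 180° − θ = 92.3481°

center=(27.3156,-1.1601) T_A=(37.9458,-11.9108) T_B=(16.1385,-11.3410) sweep=92.3481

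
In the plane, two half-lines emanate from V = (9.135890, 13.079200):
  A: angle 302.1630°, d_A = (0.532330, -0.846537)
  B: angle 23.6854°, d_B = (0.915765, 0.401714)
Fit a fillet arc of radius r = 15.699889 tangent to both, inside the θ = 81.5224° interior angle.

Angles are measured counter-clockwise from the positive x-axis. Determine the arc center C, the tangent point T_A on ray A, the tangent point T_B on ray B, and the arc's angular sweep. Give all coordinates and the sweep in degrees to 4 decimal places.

bisector direction at 342.9242° = (0.955917,-0.293637)
center distance |VC| = r/sin(θ/2) = 15.699889/sin(40.7612°) = 24.046103
C = V + |VC|·bis = (32.1220,6.0184)
T_A = V + ((C−V)·d_A)·d_A = V + 18.2134·d_A = (18.8314,-2.3391)
T_B = V + ((C−V)·d_B)·d_B = V + 18.2134·d_B = (25.8151,20.3958)
sweep = 180° − θ = 98.4776°

center=(32.1220,6.0184) T_A=(18.8314,-2.3391) T_B=(25.8151,20.3958) sweep=98.4776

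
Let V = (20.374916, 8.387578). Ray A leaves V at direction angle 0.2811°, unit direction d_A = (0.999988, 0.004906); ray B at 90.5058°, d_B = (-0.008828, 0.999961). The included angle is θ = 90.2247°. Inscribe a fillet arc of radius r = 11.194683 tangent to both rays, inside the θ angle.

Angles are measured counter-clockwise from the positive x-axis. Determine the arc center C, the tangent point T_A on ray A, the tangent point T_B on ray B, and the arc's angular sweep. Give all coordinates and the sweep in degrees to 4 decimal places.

bisector direction at 45.3934° = (0.702234,0.711946)
center distance |VC| = r/sin(θ/2) = 11.194683/sin(45.1123°) = 15.800720
C = V + |VC|·bis = (31.4707,19.6368)
T_A = V + ((C−V)·d_A)·d_A = V + 11.1509·d_A = (31.5256,8.4423)
T_B = V + ((C−V)·d_B)·d_B = V + 11.1509·d_B = (20.2765,19.5380)
sweep = 180° − θ = 89.7753°

center=(31.4707,19.6368) T_A=(31.5256,8.4423) T_B=(20.2765,19.5380) sweep=89.7753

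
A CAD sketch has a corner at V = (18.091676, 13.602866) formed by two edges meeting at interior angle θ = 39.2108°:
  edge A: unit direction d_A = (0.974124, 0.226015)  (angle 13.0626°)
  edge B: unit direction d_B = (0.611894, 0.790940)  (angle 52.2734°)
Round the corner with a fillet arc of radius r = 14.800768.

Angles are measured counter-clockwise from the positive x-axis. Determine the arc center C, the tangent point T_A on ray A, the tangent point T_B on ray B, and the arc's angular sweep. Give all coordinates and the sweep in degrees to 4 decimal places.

center=(55.2242,37.4123) T_A=(58.5694,22.9945) T_B=(43.5177,46.4688) sweep=140.7892

bisector direction at 32.6680° = (0.841812,0.539770)
center distance |VC| = r/sin(θ/2) = 14.800768/sin(19.6054°) = 44.110247
C = V + |VC|·bis = (55.2242,37.4123)
T_A = V + ((C−V)·d_A)·d_A = V + 41.5530·d_A = (58.5694,22.9945)
T_B = V + ((C−V)·d_B)·d_B = V + 41.5530·d_B = (43.5177,46.4688)
sweep = 180° − θ = 140.7892°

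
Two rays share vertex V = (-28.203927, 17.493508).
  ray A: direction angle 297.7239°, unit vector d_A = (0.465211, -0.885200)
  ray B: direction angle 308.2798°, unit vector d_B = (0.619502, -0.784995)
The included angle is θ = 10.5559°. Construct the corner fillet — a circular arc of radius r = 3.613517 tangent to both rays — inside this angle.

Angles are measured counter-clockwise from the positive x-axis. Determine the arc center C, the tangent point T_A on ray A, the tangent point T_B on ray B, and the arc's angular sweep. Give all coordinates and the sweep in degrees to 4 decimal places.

bisector direction at 303.0019° = (0.544666,-0.838653)
center distance |VC| = r/sin(θ/2) = 3.613517/sin(5.2779°) = 39.282747
C = V + |VC|·bis = (-6.8079,-15.4511)
T_A = V + ((C−V)·d_A)·d_A = V + 39.1162·d_A = (-10.0066,-17.1321)
T_B = V + ((C−V)·d_B)·d_B = V + 39.1162·d_B = (-3.9714,-13.2125)
sweep = 180° − θ = 169.4441°

center=(-6.8079,-15.4511) T_A=(-10.0066,-17.1321) T_B=(-3.9714,-13.2125) sweep=169.4441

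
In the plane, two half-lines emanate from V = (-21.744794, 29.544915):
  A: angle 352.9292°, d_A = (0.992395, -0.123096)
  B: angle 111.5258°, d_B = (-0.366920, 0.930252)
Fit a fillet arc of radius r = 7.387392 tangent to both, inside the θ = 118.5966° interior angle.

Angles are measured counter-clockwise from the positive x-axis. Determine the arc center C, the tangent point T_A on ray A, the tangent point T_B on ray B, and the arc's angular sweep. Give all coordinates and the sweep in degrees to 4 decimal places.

bisector direction at 52.2275° = (0.612528,0.790449)
center distance |VC| = r/sin(θ/2) = 7.387392/sin(59.2983°) = 8.591618
C = V + |VC|·bis = (-16.4822,36.3362)
T_A = V + ((C−V)·d_A)·d_A = V + 4.3866·d_A = (-17.3915,29.0049)
T_B = V + ((C−V)·d_B)·d_B = V + 4.3866·d_B = (-23.3543,33.6256)
sweep = 180° − θ = 61.4034°

center=(-16.4822,36.3362) T_A=(-17.3915,29.0049) T_B=(-23.3543,33.6256) sweep=61.4034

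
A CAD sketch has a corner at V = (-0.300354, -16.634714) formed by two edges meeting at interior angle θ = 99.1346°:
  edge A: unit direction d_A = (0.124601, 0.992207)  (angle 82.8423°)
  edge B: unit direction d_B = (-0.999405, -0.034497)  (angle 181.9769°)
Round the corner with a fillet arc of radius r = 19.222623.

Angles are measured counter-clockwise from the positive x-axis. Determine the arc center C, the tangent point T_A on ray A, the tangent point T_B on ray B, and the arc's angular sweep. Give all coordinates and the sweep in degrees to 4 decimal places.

center=(-17.3324,2.0115) T_A=(1.7404,-0.3837) T_B=(-16.6693,-17.1997) sweep=80.8654

bisector direction at 132.4096° = (-0.674426,0.738342)
center distance |VC| = r/sin(θ/2) = 19.222623/sin(49.5673°) = 25.254104
C = V + |VC|·bis = (-17.3324,2.0115)
T_A = V + ((C−V)·d_A)·d_A = V + 16.3787·d_A = (1.7404,-0.3837)
T_B = V + ((C−V)·d_B)·d_B = V + 16.3787·d_B = (-16.6693,-17.1997)
sweep = 180° − θ = 80.8654°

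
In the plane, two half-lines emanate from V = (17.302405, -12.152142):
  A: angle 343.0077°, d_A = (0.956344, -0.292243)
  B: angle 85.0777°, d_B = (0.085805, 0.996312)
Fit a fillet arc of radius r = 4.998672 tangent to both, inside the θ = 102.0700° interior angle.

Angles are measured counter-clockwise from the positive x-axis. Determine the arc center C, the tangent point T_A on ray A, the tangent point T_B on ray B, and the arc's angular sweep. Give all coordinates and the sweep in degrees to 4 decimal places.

center=(22.6295,-8.5532) T_A=(21.1687,-13.3336) T_B=(17.6493,-8.1243) sweep=77.9300

bisector direction at 34.0427° = (0.828621,0.559811)
center distance |VC| = r/sin(θ/2) = 4.998672/sin(51.0350°) = 6.428910
C = V + |VC|·bis = (22.6295,-8.5532)
T_A = V + ((C−V)·d_A)·d_A = V + 4.0428·d_A = (21.1687,-13.3336)
T_B = V + ((C−V)·d_B)·d_B = V + 4.0428·d_B = (17.6493,-8.1243)
sweep = 180° − θ = 77.9300°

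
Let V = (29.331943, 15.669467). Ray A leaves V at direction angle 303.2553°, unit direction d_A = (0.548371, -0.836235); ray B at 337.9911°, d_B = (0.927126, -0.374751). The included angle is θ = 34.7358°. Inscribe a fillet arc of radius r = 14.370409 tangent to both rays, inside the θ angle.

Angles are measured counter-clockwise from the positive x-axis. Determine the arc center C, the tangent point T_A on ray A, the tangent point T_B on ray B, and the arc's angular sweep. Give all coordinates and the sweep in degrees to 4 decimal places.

center=(66.5445,-14.8721) T_A=(54.5275,-22.7524) T_B=(71.9299,-1.5489) sweep=145.2642

bisector direction at 320.6232° = (0.772991,-0.634418)
center distance |VC| = r/sin(θ/2) = 14.370409/sin(17.3679°) = 48.141085
C = V + |VC|·bis = (66.5445,-14.8721)
T_A = V + ((C−V)·d_A)·d_A = V + 45.9462·d_A = (54.5275,-22.7524)
T_B = V + ((C−V)·d_B)·d_B = V + 45.9462·d_B = (71.9299,-1.5489)
sweep = 180° − θ = 145.2642°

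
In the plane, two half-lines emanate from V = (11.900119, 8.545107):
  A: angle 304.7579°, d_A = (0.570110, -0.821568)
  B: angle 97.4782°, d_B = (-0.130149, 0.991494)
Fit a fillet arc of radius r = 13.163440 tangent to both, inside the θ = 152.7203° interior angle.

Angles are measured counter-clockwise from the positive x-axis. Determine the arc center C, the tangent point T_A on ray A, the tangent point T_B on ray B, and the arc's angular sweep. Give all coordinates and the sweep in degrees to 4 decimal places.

center=(24.5359,13.4254) T_A=(13.7212,5.9208) T_B=(11.4844,11.7122) sweep=27.2797

bisector direction at 21.1181° = (0.932840,0.360291)
center distance |VC| = r/sin(θ/2) = 13.163440/sin(76.3602°) = 13.545460
C = V + |VC|·bis = (24.5359,13.4254)
T_A = V + ((C−V)·d_A)·d_A = V + 3.1943·d_A = (13.7212,5.9208)
T_B = V + ((C−V)·d_B)·d_B = V + 3.1943·d_B = (11.4844,11.7122)
sweep = 180° − θ = 27.2797°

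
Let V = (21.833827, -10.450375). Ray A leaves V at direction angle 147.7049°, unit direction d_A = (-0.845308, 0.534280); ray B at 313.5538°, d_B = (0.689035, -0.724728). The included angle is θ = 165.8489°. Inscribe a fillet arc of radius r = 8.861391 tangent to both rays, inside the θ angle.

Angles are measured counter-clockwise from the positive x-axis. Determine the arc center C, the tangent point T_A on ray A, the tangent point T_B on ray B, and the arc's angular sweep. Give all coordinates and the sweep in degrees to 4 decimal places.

center=(16.1696,-17.3533) T_A=(20.9041,-9.8627) T_B=(22.5917,-11.2475) sweep=14.1511

bisector direction at 230.6293° = (-0.634335,-0.773059)
center distance |VC| = r/sin(θ/2) = 8.861391/sin(82.9244°) = 8.929392
C = V + |VC|·bis = (16.1696,-17.3533)
T_A = V + ((C−V)·d_A)·d_A = V + 1.0999·d_A = (20.9041,-9.8627)
T_B = V + ((C−V)·d_B)·d_B = V + 1.0999·d_B = (22.5917,-11.2475)
sweep = 180° − θ = 14.1511°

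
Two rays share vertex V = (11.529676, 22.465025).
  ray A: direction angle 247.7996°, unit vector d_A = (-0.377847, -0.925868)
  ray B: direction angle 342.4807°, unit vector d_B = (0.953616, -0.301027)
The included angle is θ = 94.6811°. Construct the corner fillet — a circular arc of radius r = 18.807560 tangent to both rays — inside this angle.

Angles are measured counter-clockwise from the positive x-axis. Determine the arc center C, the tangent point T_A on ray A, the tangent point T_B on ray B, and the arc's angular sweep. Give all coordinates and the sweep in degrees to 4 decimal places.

center=(22.3947,-0.6871) T_A=(4.9814,6.4193) T_B=(28.0563,17.2481) sweep=85.3189

bisector direction at 295.1402° = (0.424834,-0.905271)
center distance |VC| = r/sin(θ/2) = 18.807560/sin(47.3406°) = 25.574795
C = V + |VC|·bis = (22.3947,-0.6871)
T_A = V + ((C−V)·d_A)·d_A = V + 17.3305·d_A = (4.9814,6.4193)
T_B = V + ((C−V)·d_B)·d_B = V + 17.3305·d_B = (28.0563,17.2481)
sweep = 180° − θ = 85.3189°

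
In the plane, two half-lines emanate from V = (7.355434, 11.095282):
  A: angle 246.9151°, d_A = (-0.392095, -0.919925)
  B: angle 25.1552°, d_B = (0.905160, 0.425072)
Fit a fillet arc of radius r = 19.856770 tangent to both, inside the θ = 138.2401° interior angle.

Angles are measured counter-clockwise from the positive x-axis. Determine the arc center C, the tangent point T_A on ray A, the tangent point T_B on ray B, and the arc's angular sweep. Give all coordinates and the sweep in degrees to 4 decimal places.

center=(22.6522,-3.6585) T_A=(4.3855,4.1272) T_B=(14.2117,14.3150) sweep=41.7599

bisector direction at 316.0352° = (0.719766,-0.694217)
center distance |VC| = r/sin(θ/2) = 19.856770/sin(69.1201°) = 21.252433
C = V + |VC|·bis = (22.6522,-3.6585)
T_A = V + ((C−V)·d_A)·d_A = V + 7.5746·d_A = (4.3855,4.1272)
T_B = V + ((C−V)·d_B)·d_B = V + 7.5746·d_B = (14.2117,14.3150)
sweep = 180° − θ = 41.7599°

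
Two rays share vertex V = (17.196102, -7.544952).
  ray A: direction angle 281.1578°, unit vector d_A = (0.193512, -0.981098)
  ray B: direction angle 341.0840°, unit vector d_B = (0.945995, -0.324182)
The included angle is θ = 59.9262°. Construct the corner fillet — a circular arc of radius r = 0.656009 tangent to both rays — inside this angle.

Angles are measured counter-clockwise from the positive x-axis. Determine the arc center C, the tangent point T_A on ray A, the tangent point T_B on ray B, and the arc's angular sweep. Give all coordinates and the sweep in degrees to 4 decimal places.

center=(18.0599,-8.5344) T_A=(17.4163,-8.6614) T_B=(18.2726,-7.9138) sweep=120.0738

bisector direction at 311.1209° = (0.657650,-0.753324)
center distance |VC| = r/sin(θ/2) = 0.656009/sin(29.9631°) = 1.313483
C = V + |VC|·bis = (18.0599,-8.5344)
T_A = V + ((C−V)·d_A)·d_A = V + 1.1379·d_A = (17.4163,-8.6614)
T_B = V + ((C−V)·d_B)·d_B = V + 1.1379·d_B = (18.2726,-7.9138)
sweep = 180° − θ = 120.0738°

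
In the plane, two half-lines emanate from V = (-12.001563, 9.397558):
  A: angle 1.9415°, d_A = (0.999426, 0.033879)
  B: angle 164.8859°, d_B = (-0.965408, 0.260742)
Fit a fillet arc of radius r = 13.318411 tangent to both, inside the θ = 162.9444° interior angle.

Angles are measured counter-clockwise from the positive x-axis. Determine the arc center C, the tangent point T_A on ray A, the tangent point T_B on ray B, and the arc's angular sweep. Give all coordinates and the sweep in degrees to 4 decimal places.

bisector direction at 83.4137° = (0.114700,0.993400)
center distance |VC| = r/sin(θ/2) = 13.318411/sin(81.4722°) = 13.467305
C = V + |VC|·bis = (-10.4569,22.7760)
T_A = V + ((C−V)·d_A)·d_A = V + 1.9971·d_A = (-10.0057,9.4652)
T_B = V + ((C−V)·d_B)·d_B = V + 1.9971·d_B = (-13.9295,9.9183)
sweep = 180° − θ = 17.0556°

center=(-10.4569,22.7760) T_A=(-10.0057,9.4652) T_B=(-13.9295,9.9183) sweep=17.0556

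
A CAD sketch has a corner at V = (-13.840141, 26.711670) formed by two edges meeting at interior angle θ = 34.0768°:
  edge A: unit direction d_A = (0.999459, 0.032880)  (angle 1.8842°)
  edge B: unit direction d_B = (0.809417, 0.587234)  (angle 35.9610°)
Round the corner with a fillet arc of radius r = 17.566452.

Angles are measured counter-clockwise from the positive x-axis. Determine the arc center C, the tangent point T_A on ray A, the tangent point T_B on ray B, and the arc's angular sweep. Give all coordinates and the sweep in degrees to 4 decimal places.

center=(42.8711,46.1533) T_A=(43.4487,28.5963) T_B=(32.5555,60.3719) sweep=145.9232

bisector direction at 18.9226° = (0.945958,0.324291)
center distance |VC| = r/sin(θ/2) = 17.566452/sin(17.0384°) = 59.951191
C = V + |VC|·bis = (42.8711,46.1533)
T_A = V + ((C−V)·d_A)·d_A = V + 57.3198·d_A = (43.4487,28.5963)
T_B = V + ((C−V)·d_B)·d_B = V + 57.3198·d_B = (32.5555,60.3719)
sweep = 180° − θ = 145.9232°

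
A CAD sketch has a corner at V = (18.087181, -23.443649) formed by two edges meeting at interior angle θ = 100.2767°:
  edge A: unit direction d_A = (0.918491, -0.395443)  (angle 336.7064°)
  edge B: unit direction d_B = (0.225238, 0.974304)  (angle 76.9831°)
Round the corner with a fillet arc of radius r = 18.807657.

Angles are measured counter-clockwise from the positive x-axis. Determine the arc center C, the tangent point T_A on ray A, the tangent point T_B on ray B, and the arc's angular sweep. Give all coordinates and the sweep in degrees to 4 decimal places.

center=(39.9488,-12.3791) T_A=(32.5114,-29.6538) T_B=(21.6244,-8.1429) sweep=79.7233

bisector direction at 26.8447° = (0.892233,0.451575)
center distance |VC| = r/sin(θ/2) = 18.807657/sin(50.1384°) = 24.502079
C = V + |VC|·bis = (39.9488,-12.3791)
T_A = V + ((C−V)·d_A)·d_A = V + 15.7043·d_A = (32.5114,-29.6538)
T_B = V + ((C−V)·d_B)·d_B = V + 15.7043·d_B = (21.6244,-8.1429)
sweep = 180° − θ = 79.7233°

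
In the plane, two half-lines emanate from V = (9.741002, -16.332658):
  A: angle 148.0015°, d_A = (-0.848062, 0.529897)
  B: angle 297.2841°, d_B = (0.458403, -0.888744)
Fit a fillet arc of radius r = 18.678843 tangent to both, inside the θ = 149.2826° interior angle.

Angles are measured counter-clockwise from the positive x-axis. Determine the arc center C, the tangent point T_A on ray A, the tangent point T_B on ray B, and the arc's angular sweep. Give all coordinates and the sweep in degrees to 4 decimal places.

bisector direction at 222.6428° = (-0.735591,-0.677426)
center distance |VC| = r/sin(θ/2) = 18.678843/sin(74.6413°) = 19.370635
C = V + |VC|·bis = (-4.5079,-29.4548)
T_A = V + ((C−V)·d_A)·d_A = V + 5.1305·d_A = (5.3900,-13.6140)
T_B = V + ((C−V)·d_B)·d_B = V + 5.1305·d_B = (12.0929,-20.8924)
sweep = 180° − θ = 30.7174°

center=(-4.5079,-29.4548) T_A=(5.3900,-13.6140) T_B=(12.0929,-20.8924) sweep=30.7174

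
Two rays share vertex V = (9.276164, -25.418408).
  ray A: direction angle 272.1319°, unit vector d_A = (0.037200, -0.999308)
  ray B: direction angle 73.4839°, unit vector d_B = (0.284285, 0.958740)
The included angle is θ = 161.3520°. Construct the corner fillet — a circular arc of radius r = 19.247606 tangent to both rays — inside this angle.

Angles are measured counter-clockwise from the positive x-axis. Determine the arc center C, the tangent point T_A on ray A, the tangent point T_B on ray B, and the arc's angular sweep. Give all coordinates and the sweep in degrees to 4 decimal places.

bisector direction at 352.8079° = (0.992132,-0.125196)
center distance |VC| = r/sin(θ/2) = 19.247606/sin(80.6760°) = 19.505311
C = V + |VC|·bis = (28.6280,-27.8604)
T_A = V + ((C−V)·d_A)·d_A = V + 3.1602·d_A = (9.3937,-28.5764)
T_B = V + ((C−V)·d_B)·d_B = V + 3.1602·d_B = (10.1746,-22.3886)
sweep = 180° − θ = 18.6480°

center=(28.6280,-27.8604) T_A=(9.3937,-28.5764) T_B=(10.1746,-22.3886) sweep=18.6480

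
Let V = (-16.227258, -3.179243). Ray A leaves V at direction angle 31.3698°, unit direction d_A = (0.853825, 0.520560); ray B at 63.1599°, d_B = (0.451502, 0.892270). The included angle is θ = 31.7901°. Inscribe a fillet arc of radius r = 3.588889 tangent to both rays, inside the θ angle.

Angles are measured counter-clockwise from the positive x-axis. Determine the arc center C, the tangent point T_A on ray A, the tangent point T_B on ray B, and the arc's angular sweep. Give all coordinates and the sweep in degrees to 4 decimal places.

center=(-7.3347,6.4457) T_A=(-5.4665,3.3814) T_B=(-10.5370,8.0661) sweep=148.2099

bisector direction at 47.2649° = (0.678610,0.734498)
center distance |VC| = r/sin(θ/2) = 3.588889/sin(15.8950°) = 13.104059
C = V + |VC|·bis = (-7.3347,6.4457)
T_A = V + ((C−V)·d_A)·d_A = V + 12.6030·d_A = (-5.4665,3.3814)
T_B = V + ((C−V)·d_B)·d_B = V + 12.6030·d_B = (-10.5370,8.0661)
sweep = 180° − θ = 148.2099°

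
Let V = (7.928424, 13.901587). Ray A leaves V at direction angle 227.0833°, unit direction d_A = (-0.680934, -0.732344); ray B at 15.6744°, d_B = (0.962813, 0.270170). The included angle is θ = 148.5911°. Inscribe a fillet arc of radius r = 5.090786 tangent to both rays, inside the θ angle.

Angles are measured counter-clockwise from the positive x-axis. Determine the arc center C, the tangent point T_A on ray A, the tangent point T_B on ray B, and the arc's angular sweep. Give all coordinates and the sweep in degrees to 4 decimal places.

center=(10.6820,9.3868) T_A=(6.9537,12.8533) T_B=(9.3066,14.2883) sweep=31.4089

bisector direction at 301.3788° = (0.520695,-0.853743)
center distance |VC| = r/sin(θ/2) = 5.090786/sin(74.2956°) = 5.288190
C = V + |VC|·bis = (10.6820,9.3868)
T_A = V + ((C−V)·d_A)·d_A = V + 1.4314·d_A = (6.9537,12.8533)
T_B = V + ((C−V)·d_B)·d_B = V + 1.4314·d_B = (9.3066,14.2883)
sweep = 180° − θ = 31.4089°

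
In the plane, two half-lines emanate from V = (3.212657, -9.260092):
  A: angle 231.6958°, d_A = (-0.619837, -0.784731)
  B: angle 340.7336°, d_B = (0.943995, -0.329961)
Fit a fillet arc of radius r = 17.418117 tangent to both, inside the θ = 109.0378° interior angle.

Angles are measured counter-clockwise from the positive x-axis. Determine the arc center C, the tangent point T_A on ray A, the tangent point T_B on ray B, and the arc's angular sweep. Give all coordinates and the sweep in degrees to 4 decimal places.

center=(9.1856,-29.7993) T_A=(-4.4830,-19.0030) T_B=(14.9329,-13.3567) sweep=70.9622

bisector direction at 286.2147° = (0.279237,-0.960222)
center distance |VC| = r/sin(θ/2) = 17.418117/sin(54.5189°) = 21.390110
C = V + |VC|·bis = (9.1856,-29.7993)
T_A = V + ((C−V)·d_A)·d_A = V + 12.4156·d_A = (-4.4830,-19.0030)
T_B = V + ((C−V)·d_B)·d_B = V + 12.4156·d_B = (14.9329,-13.3567)
sweep = 180° − θ = 70.9622°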